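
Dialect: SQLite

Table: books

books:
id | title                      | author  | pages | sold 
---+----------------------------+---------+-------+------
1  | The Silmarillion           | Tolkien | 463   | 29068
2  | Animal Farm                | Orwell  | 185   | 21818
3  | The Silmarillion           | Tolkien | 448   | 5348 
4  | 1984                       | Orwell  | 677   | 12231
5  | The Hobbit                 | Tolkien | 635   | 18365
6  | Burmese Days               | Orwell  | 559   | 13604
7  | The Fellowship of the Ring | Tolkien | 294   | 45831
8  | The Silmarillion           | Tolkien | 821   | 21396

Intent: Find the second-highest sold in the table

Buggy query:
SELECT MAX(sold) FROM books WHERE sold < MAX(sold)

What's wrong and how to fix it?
Bug: The inner MAX is an aggregate inside WHERE, which is not allowed

Fix: Compute the overall MAX in a subquery, then take MAX of rows below it

Corrected query:
SELECT MAX(sold) FROM books WHERE sold < (SELECT MAX(sold) FROM books)

Result:
MAX(sold)
---------
29068    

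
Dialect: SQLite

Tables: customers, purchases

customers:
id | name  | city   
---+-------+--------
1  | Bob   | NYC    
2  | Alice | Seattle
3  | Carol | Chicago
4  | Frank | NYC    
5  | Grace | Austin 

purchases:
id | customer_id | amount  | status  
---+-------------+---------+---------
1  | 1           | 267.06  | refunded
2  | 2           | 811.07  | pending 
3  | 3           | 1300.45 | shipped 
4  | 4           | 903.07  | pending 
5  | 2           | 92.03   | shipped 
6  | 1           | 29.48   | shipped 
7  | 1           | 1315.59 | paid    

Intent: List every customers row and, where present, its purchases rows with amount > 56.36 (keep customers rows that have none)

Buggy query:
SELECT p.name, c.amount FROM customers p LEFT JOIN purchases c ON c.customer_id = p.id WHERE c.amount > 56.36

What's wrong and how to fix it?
Bug: Filtering c.amount in WHERE discards the NULL rows produced by LEFT JOIN, turning it into an inner join

Fix: Put 'c.amount > 56.36' in the JOIN's ON clause instead of WHERE

Corrected query:
SELECT p.name, c.amount FROM customers p LEFT JOIN purchases c ON c.customer_id = p.id AND c.amount > 56.36

Result:
name  | amount 
------+--------
Bob   | 267.06 
Bob   | 1315.59
Alice | 92.03  
Alice | 811.07 
Carol | 1300.45
Frank | 903.07 
Grace | NULL   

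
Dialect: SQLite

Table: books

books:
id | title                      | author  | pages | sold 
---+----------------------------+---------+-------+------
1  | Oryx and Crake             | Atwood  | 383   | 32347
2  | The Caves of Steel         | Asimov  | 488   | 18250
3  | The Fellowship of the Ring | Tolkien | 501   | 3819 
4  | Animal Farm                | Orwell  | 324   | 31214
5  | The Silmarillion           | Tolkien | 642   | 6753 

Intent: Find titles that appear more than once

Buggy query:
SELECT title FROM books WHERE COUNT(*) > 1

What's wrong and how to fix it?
Bug: COUNT(*) is an aggregate and cannot be used in WHERE

Fix: GROUP BY title, then filter groups with HAVING COUNT(*) > 1

Corrected query:
SELECT title FROM books GROUP BY title HAVING COUNT(*) > 1

Result:
(no rows)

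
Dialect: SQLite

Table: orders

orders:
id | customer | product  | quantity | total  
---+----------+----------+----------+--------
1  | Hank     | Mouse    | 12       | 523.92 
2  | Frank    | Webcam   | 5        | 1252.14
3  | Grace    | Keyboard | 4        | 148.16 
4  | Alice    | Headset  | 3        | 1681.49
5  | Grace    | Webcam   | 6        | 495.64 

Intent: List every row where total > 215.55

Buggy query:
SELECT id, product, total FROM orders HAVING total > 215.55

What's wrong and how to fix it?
Bug: HAVING filters the output of aggregation, but this query has no GROUP BY and no aggregate functions, so SQLite rejects it (HAVING clause on a non-aggregate query); the condition here is per row

Fix: Use WHERE for row-level filtering

Corrected query:
SELECT id, product, total FROM orders WHERE total > 215.55

Result:
id | product | total  
---+---------+--------
1  | Mouse   | 523.92 
2  | Webcam  | 1252.14
4  | Headset | 1681.49
5  | Webcam  | 495.64 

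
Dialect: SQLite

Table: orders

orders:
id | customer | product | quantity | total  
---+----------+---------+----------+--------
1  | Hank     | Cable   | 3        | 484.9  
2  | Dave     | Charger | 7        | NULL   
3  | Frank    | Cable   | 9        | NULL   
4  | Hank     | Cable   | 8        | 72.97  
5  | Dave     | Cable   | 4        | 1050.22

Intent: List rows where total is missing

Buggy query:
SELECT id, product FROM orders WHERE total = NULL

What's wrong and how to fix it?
Bug: Comparing to NULL with '=' never matches; NULL = NULL is unknown, not true

Fix: Replace '= NULL' with 'IS NULL'

Corrected query:
SELECT id, product FROM orders WHERE total IS NULL

Result:
id | product
---+--------
2  | Charger
3  | Cable  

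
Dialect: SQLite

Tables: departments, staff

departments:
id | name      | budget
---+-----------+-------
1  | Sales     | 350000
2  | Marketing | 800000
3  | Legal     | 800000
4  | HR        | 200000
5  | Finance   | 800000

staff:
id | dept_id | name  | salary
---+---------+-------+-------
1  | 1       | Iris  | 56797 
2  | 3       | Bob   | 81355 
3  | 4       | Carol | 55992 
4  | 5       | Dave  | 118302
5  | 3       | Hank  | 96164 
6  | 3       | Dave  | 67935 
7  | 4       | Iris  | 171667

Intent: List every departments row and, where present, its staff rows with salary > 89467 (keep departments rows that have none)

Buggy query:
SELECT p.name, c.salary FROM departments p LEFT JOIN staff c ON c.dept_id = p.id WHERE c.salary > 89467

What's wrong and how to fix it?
Bug: Filtering c.salary in WHERE discards the NULL rows produced by LEFT JOIN, turning it into an inner join

Fix: Move the right-table condition into the ON clause so unmatched parents are kept

Corrected query:
SELECT p.name, c.salary FROM departments p LEFT JOIN staff c ON c.dept_id = p.id AND c.salary > 89467

Result:
name      | salary
----------+-------
Sales     | NULL  
Marketing | NULL  
Legal     | 96164 
HR        | 171667
Finance   | 118302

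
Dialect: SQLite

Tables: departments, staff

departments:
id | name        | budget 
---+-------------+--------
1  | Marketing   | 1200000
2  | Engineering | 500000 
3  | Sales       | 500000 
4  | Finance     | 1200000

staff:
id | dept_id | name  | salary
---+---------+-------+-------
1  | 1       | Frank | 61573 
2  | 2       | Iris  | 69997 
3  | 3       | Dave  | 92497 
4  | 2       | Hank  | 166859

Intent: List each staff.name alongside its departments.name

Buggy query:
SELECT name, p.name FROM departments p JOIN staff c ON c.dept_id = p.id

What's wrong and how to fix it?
Bug: Both tables have a 'name' column; the unqualified reference is ambiguous

Fix: Prefix ambiguous columns with the table alias

Corrected query:
SELECT c.name, p.name FROM departments p JOIN staff c ON c.dept_id = p.id

Result:
name  | name       
------+------------
Frank | Marketing  
Iris  | Engineering
Dave  | Sales      
Hank  | Engineering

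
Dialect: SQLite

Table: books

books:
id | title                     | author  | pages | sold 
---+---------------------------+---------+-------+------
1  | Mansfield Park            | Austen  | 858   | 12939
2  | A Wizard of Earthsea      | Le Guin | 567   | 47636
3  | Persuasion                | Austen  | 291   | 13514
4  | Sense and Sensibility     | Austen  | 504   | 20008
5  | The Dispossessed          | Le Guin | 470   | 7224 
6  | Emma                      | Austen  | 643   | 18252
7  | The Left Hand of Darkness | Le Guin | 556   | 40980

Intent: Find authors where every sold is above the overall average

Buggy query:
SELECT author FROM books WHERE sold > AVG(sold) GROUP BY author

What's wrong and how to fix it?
Bug: AVG() is an aggregate; it can't sit directly in WHERE

Fix: Use a subquery for AVG and a HAVING MIN(...) filter so the condition holds for every row in the group

Corrected query:
SELECT author FROM books GROUP BY author HAVING MIN(sold) > (SELECT AVG(sold) FROM books)

Result:
(no rows)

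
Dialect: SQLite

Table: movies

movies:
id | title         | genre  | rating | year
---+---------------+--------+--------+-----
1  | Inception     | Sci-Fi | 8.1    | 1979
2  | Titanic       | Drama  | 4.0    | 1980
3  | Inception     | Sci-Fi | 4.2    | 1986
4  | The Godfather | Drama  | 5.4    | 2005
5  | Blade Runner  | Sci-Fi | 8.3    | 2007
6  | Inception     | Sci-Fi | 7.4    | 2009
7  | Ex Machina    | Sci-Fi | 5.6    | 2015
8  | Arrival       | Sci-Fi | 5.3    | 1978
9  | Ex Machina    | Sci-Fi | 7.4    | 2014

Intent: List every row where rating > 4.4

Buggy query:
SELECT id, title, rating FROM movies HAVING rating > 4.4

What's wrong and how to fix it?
Bug: HAVING filters the output of aggregation, but this query has no GROUP BY and no aggregate functions, so SQLite rejects it (HAVING clause on a non-aggregate query); the condition here is per row

Fix: Replace HAVING with WHERE since the condition applies to individual rows

Corrected query:
SELECT id, title, rating FROM movies WHERE rating > 4.4

Result:
id | title         | rating
---+---------------+-------
1  | Inception     | 8.1   
4  | The Godfather | 5.4   
5  | Blade Runner  | 8.3   
6  | Inception     | 7.4   
7  | Ex Machina    | 5.6   
8  | Arrival       | 5.3   
9  | Ex Machina    | 7.4   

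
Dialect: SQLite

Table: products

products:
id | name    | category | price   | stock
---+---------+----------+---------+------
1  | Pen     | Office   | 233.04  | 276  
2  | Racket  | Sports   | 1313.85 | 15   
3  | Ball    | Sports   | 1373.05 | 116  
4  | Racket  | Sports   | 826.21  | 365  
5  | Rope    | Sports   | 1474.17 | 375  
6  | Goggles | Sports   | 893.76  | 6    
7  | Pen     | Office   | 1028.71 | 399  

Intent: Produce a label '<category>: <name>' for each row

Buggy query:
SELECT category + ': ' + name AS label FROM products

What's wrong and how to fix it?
Bug: '+' is numeric addition; on text columns SQLite converts them to 0 instead of concatenating

Fix: Use the || operator for string concatenation

Corrected query:
SELECT category || ': ' || name AS label FROM products

Result:
label          
---------------
Office: Pen    
Sports: Racket 
Sports: Ball   
Sports: Racket 
Sports: Rope   
Sports: Goggles
Office: Pen    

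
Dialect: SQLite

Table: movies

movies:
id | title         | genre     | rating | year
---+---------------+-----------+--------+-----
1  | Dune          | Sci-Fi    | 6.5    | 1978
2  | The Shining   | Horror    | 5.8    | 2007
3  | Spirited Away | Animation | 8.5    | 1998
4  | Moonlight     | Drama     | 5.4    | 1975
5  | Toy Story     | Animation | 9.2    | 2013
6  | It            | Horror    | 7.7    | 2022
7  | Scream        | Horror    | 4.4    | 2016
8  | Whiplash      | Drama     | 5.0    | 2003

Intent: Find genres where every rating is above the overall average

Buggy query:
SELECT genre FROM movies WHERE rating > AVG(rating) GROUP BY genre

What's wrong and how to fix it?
Bug: AVG() is an aggregate; it can't sit directly in WHERE

Fix: Compute the overall average in a scalar subquery and compare each group's MIN against it in HAVING

Corrected query:
SELECT genre FROM movies GROUP BY genre HAVING MIN(rating) > (SELECT AVG(rating) FROM movies)

Result:
genre    
---------
Animation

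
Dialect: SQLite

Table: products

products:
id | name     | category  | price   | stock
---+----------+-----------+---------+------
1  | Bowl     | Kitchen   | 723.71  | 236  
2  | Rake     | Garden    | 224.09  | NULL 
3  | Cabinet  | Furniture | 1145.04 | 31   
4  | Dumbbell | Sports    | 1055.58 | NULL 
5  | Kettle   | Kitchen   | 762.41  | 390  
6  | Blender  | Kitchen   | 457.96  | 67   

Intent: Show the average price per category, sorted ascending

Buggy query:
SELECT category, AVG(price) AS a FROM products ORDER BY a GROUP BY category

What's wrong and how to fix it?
Bug: ORDER BY appears before GROUP BY; SQL clause order requires GROUP BY first

Fix: Move ORDER BY to the end, after GROUP BY

Corrected query:
SELECT category, AVG(price) AS a FROM products GROUP BY category ORDER BY a

Result:
category  | a         
----------+-----------
Garden    | 224.09    
Kitchen   | 648.026667
Sports    | 1055.58   
Furniture | 1145.04   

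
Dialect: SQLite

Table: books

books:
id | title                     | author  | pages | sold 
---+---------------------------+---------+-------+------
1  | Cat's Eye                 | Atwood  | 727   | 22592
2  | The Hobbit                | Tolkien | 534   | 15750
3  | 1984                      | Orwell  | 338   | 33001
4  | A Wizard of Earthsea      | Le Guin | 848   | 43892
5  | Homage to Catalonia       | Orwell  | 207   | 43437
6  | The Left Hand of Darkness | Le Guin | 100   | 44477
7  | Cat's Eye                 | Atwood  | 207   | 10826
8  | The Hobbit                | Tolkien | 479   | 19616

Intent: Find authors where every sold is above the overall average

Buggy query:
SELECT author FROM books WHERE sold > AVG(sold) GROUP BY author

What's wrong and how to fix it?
Bug: AVG() is an aggregate; it can't sit directly in WHERE

Fix: Compute the overall average in a scalar subquery and compare each group's MIN against it in HAVING

Corrected query:
SELECT author FROM books GROUP BY author HAVING MIN(sold) > (SELECT AVG(sold) FROM books)

Result:
author 
-------
Le Guin
Orwell 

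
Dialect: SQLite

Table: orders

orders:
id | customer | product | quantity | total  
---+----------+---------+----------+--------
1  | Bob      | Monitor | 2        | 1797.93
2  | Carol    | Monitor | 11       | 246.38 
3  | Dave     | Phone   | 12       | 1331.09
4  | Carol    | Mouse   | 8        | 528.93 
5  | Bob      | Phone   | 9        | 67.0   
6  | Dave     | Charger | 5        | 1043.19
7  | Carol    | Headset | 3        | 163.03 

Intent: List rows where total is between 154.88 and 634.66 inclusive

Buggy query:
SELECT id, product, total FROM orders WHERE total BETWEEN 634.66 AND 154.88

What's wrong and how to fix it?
Bug: BETWEEN expects the lower bound first; with 634.66 AND 154.88 the range is empty

Fix: Write BETWEEN 154.88 AND 634.66

Corrected query:
SELECT id, product, total FROM orders WHERE total BETWEEN 154.88 AND 634.66

Result:
id | product | total 
---+---------+-------
2  | Monitor | 246.38
4  | Mouse   | 528.93
7  | Headset | 163.03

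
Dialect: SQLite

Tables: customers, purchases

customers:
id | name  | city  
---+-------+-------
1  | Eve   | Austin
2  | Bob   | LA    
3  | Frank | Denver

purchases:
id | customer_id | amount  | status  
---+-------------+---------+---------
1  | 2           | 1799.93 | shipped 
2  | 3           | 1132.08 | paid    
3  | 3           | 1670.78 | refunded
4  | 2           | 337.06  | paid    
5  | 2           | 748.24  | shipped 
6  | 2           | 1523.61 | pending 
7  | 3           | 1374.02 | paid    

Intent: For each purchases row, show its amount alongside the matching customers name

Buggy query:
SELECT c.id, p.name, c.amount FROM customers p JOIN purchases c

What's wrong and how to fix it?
Bug: JOIN with no ON clause produces a cartesian product; every purchases row pairs with every customers row

Fix: Specify the join condition linking the foreign key to the parent id

Corrected query:
SELECT c.id, p.name, c.amount FROM customers p JOIN purchases c ON c.customer_id = p.id

Result:
id | name  | amount 
---+-------+--------
1  | Bob   | 1799.93
2  | Frank | 1132.08
3  | Frank | 1670.78
4  | Bob   | 337.06 
5  | Bob   | 748.24 
6  | Bob   | 1523.61
7  | Frank | 1374.02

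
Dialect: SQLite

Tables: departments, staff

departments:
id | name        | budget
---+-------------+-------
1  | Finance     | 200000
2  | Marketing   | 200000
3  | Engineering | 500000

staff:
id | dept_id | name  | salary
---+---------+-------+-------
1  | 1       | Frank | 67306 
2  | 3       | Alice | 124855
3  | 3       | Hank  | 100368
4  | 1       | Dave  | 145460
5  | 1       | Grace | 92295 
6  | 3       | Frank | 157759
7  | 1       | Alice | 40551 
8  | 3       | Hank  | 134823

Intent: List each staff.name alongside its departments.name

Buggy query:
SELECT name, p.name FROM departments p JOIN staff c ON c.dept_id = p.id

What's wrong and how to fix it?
Bug: 'name' exists in both joined tables, so the database can't tell which one is meant

Fix: Prefix ambiguous columns with the table alias

Corrected query:
SELECT c.name, p.name FROM departments p JOIN staff c ON c.dept_id = p.id

Result:
name  | name       
------+------------
Frank | Finance    
Alice | Engineering
Hank  | Engineering
Dave  | Finance    
Grace | Finance    
Frank | Engineering
Alice | Finance    
Hank  | Engineering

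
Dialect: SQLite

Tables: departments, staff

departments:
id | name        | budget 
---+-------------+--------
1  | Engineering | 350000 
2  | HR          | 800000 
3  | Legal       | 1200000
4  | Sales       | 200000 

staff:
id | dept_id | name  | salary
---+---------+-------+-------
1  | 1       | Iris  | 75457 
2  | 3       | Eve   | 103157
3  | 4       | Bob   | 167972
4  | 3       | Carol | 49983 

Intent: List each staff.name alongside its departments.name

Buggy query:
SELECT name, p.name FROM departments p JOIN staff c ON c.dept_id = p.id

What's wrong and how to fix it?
Bug: 'name' exists in both joined tables, so the database can't tell which one is meant

Fix: Prefix ambiguous columns with the table alias

Corrected query:
SELECT c.name, p.name FROM departments p JOIN staff c ON c.dept_id = p.id

Result:
name  | name       
------+------------
Iris  | Engineering
Eve   | Legal      
Bob   | Sales      
Carol | Legal      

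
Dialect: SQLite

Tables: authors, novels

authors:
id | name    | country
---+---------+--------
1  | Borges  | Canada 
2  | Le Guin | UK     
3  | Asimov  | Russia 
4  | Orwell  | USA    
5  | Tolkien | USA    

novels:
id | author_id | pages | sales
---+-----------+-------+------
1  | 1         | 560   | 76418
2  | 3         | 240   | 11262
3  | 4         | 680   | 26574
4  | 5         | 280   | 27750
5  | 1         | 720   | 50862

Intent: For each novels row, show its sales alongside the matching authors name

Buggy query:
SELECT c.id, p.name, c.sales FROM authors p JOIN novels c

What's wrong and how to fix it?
Bug: JOIN with no ON clause produces a cartesian product; every novels row pairs with every authors row

Fix: Specify the join condition linking the foreign key to the parent id

Corrected query:
SELECT c.id, p.name, c.sales FROM authors p JOIN novels c ON c.author_id = p.id

Result:
id | name    | sales
---+---------+------
1  | Borges  | 76418
2  | Asimov  | 11262
3  | Orwell  | 26574
4  | Tolkien | 27750
5  | Borges  | 50862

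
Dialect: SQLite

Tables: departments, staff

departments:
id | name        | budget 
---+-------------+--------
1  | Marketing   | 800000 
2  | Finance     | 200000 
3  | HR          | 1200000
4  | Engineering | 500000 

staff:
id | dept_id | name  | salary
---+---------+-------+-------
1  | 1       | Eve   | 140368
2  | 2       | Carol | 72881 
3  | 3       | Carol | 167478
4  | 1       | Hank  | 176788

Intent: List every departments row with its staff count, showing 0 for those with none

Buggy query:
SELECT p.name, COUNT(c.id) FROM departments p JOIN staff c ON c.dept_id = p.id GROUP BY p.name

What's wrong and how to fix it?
Bug: An inner join excludes parents with zero children

Fix: Switch to LEFT JOIN to retain unmatched parent rows

Corrected query:
SELECT p.name, COUNT(c.id) FROM departments p LEFT JOIN staff c ON c.dept_id = p.id GROUP BY p.name

Result:
name        | COUNT(c.id)
------------+------------
Engineering | 0          
Finance     | 1          
HR          | 1          
Marketing   | 2          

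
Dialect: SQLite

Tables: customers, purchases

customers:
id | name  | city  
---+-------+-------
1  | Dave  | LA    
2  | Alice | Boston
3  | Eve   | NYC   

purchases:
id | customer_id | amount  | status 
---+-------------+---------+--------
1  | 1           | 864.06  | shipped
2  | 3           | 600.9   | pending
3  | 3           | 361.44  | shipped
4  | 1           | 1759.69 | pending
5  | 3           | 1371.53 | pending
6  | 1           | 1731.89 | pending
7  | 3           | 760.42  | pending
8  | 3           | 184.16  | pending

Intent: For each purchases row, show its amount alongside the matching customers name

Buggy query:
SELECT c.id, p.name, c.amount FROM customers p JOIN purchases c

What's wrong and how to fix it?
Bug: Missing join condition: each purchases row is matched to all customers rows instead of just its own

Fix: Add ON c.customer_id = p.id to the JOIN

Corrected query:
SELECT c.id, p.name, c.amount FROM customers p JOIN purchases c ON c.customer_id = p.id

Result:
id | name | amount 
---+------+--------
1  | Dave | 864.06 
2  | Eve  | 600.9  
3  | Eve  | 361.44 
4  | Dave | 1759.69
5  | Eve  | 1371.53
6  | Dave | 1731.89
7  | Eve  | 760.42 
8  | Eve  | 184.16 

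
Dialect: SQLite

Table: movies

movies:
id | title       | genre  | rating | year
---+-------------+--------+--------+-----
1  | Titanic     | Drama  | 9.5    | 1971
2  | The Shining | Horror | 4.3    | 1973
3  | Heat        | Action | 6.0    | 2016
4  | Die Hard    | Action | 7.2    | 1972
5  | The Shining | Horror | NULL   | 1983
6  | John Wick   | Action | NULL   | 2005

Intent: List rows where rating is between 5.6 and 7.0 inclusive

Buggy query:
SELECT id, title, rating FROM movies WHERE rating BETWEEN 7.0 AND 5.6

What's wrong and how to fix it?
Bug: The bounds are reversed; BETWEEN a AND b requires a <= b to match anything

Fix: Swap the bounds so the smaller value comes first

Corrected query:
SELECT id, title, rating FROM movies WHERE rating BETWEEN 5.6 AND 7.0

Result:
id | title | rating
---+-------+-------
3  | Heat  | 6     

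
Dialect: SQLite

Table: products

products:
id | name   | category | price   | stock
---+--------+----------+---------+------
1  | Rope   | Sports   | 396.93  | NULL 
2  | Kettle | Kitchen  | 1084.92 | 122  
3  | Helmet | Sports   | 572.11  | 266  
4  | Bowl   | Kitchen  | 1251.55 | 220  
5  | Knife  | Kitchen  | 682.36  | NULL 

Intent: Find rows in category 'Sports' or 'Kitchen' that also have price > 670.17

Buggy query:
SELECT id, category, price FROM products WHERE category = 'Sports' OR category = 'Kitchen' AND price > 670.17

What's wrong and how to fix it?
Bug: Without parentheses, AND is evaluated before OR, so the price filter only applies to the 'Kitchen' branch

Fix: Add parentheses around the OR so the AND applies to both alternatives

Corrected query:
SELECT id, category, price FROM products WHERE (category = 'Sports' OR category = 'Kitchen') AND price > 670.17

Result:
id | category | price  
---+----------+--------
2  | Kitchen  | 1084.92
4  | Kitchen  | 1251.55
5  | Kitchen  | 682.36 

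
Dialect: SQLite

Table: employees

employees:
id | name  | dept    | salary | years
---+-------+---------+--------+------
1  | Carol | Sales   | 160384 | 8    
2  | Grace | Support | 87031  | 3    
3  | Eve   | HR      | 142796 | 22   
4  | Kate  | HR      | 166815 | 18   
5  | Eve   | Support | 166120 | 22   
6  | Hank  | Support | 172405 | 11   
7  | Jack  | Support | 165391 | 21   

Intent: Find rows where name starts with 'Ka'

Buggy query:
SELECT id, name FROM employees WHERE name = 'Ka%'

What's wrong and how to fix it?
Bug: '=' compares the literal string including the % character; pattern matching needs LIKE

Fix: Replace '=' with LIKE so 'Ka%' is treated as a pattern

Corrected query:
SELECT id, name FROM employees WHERE name LIKE 'Ka%'

Result:
id | name
---+-----
4  | Kate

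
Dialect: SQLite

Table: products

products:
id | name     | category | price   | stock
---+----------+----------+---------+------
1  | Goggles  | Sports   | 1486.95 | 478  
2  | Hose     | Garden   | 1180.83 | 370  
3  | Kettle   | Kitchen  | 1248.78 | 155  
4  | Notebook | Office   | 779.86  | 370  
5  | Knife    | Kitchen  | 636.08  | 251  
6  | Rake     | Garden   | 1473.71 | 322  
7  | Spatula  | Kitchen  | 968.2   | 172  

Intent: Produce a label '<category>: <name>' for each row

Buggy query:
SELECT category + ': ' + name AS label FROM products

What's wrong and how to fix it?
Bug: '+' is numeric addition; on text columns SQLite converts them to 0 instead of concatenating

Fix: Replace + with || to concatenate text

Corrected query:
SELECT category || ': ' || name AS label FROM products

Result:
label           
----------------
Sports: Goggles 
Garden: Hose    
Kitchen: Kettle 
Office: Notebook
Kitchen: Knife  
Garden: Rake    
Kitchen: Spatula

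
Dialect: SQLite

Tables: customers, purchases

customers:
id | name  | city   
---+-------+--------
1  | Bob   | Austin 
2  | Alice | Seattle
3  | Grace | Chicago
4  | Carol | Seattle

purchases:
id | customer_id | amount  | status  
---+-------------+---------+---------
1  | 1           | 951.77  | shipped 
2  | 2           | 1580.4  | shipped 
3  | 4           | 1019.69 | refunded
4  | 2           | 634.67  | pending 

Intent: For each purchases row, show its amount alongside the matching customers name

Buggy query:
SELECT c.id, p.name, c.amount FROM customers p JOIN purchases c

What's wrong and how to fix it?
Bug: JOIN with no ON clause produces a cartesian product; every purchases row pairs with every customers row

Fix: Add ON c.customer_id = p.id to the JOIN

Corrected query:
SELECT c.id, p.name, c.amount FROM customers p JOIN purchases c ON c.customer_id = p.id

Result:
id | name  | amount 
---+-------+--------
1  | Bob   | 951.77 
2  | Alice | 1580.4 
3  | Carol | 1019.69
4  | Alice | 634.67 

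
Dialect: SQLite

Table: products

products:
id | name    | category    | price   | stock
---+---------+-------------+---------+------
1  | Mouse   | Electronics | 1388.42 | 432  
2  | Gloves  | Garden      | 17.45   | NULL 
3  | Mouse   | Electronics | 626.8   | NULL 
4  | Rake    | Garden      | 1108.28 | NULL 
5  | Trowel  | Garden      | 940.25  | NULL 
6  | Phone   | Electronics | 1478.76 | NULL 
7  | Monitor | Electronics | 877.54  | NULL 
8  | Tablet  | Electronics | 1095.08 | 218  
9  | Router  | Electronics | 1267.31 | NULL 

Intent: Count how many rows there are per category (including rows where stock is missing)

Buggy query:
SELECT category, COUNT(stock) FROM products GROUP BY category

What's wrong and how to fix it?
Bug: COUNT(column) counts non-NULL values only; rows with NULL stock aren't counted

Fix: Use COUNT(*) to count all rows regardless of NULL

Corrected query:
SELECT category, COUNT(*) FROM products GROUP BY category

Result:
category    | COUNT(*)
------------+---------
Electronics | 6       
Garden      | 3       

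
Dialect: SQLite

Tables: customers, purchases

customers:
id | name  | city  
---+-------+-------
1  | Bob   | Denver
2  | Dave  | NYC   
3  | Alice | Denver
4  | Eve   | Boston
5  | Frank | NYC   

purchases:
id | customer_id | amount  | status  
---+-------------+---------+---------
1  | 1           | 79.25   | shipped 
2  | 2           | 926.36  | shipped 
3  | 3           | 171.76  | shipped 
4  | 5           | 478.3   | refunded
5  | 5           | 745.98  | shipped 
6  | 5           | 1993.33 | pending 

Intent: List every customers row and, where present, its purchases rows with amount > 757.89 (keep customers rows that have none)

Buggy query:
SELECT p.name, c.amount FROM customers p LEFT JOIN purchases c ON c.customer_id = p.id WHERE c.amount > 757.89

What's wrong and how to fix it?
Bug: A WHERE condition on the right-hand table after LEFT JOIN drops unmatched parents

Fix: Put 'c.amount > 757.89' in the JOIN's ON clause instead of WHERE

Corrected query:
SELECT p.name, c.amount FROM customers p LEFT JOIN purchases c ON c.customer_id = p.id AND c.amount > 757.89

Result:
name  | amount 
------+--------
Bob   | NULL   
Dave  | 926.36 
Alice | NULL   
Eve   | NULL   
Frank | 1993.33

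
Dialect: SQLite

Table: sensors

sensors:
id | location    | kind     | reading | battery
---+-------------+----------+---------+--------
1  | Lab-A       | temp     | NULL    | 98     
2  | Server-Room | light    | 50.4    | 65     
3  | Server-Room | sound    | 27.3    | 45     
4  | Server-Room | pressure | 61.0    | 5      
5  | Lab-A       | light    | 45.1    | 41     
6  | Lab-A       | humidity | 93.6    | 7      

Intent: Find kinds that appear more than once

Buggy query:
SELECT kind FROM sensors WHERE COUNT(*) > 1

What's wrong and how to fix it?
Bug: WHERE can't reference COUNT(*); aggregates are computed after WHERE

Fix: GROUP BY kind, then filter groups with HAVING COUNT(*) > 1

Corrected query:
SELECT kind FROM sensors GROUP BY kind HAVING COUNT(*) > 1

Result:
kind 
-----
light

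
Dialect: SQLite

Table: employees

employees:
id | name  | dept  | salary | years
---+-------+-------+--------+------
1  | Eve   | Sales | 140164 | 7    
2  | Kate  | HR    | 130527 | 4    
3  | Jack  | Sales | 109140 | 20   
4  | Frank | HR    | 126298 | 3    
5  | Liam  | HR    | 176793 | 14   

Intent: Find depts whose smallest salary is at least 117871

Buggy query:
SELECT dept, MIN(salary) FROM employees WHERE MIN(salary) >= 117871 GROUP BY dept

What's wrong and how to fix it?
Bug: Aggregates like MIN are computed per group after WHERE runs

Fix: Use HAVING for the per-group MIN condition

Corrected query:
SELECT dept, MIN(salary) FROM employees GROUP BY dept HAVING MIN(salary) >= 117871

Result:
dept | MIN(salary)
-----+------------
HR   | 126298     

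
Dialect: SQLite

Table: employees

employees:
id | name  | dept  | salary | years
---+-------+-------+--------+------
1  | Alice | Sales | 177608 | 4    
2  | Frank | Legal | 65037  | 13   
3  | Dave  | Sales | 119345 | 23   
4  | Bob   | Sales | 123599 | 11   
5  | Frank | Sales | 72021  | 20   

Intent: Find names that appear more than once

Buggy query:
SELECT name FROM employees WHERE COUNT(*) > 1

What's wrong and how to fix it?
Bug: COUNT(*) is an aggregate and cannot be used in WHERE

Fix: GROUP BY name, then filter groups with HAVING COUNT(*) > 1

Corrected query:
SELECT name FROM employees GROUP BY name HAVING COUNT(*) > 1

Result:
name 
-----
Frank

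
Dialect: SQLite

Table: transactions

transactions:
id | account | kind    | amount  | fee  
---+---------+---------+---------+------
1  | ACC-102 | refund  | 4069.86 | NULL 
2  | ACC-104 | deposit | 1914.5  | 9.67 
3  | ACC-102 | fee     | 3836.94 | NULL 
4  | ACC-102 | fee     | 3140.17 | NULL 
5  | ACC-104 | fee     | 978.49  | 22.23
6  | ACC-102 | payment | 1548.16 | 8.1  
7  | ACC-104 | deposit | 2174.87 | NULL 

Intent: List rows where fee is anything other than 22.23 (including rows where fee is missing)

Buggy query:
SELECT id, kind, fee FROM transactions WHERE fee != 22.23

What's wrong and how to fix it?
Bug: Inequality against NULL is unknown, not true; rows with NULL are dropped

Fix: Add an explicit OR fee IS NULL to include the missing-value rows

Corrected query:
SELECT id, kind, fee FROM transactions WHERE fee != 22.23 OR fee IS NULL

Result:
id | kind    | fee 
---+---------+-----
1  | refund  | NULL
2  | deposit | 9.67
3  | fee     | NULL
4  | fee     | NULL
6  | payment | 8.1 
7  | deposit | NULL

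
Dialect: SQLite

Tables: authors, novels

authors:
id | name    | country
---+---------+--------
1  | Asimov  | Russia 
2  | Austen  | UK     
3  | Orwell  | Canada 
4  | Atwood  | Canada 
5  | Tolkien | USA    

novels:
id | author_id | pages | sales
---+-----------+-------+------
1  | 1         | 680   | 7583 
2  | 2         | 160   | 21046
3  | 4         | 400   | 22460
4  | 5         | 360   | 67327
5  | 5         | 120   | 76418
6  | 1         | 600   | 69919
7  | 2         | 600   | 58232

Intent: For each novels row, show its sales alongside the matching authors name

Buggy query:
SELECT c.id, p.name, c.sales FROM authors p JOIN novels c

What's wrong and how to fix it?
Bug: Missing join condition: each novels row is matched to all authors rows instead of just its own

Fix: Specify the join condition linking the foreign key to the parent id

Corrected query:
SELECT c.id, p.name, c.sales FROM authors p JOIN novels c ON c.author_id = p.id

Result:
id | name    | sales
---+---------+------
1  | Asimov  | 7583 
2  | Austen  | 21046
3  | Atwood  | 22460
4  | Tolkien | 67327
5  | Tolkien | 76418
6  | Asimov  | 69919
7  | Austen  | 58232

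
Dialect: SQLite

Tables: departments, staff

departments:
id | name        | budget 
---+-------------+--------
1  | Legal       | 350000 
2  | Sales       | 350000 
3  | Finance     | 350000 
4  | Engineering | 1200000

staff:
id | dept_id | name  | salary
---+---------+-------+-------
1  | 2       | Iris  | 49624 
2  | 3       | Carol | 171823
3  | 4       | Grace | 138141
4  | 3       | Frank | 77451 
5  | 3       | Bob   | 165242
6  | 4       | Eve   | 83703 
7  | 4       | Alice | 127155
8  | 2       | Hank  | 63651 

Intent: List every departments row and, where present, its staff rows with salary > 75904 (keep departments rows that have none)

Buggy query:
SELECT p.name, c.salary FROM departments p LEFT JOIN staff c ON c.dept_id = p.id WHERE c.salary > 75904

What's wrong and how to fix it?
Bug: Filtering c.salary in WHERE discards the NULL rows produced by LEFT JOIN, turning it into an inner join

Fix: Put 'c.salary > 75904' in the JOIN's ON clause instead of WHERE

Corrected query:
SELECT p.name, c.salary FROM departments p LEFT JOIN staff c ON c.dept_id = p.id AND c.salary > 75904

Result:
name        | salary
------------+-------
Legal       | NULL  
Sales       | NULL  
Finance     | 77451 
Finance     | 165242
Finance     | 171823
Engineering | 83703 
Engineering | 127155
Engineering | 138141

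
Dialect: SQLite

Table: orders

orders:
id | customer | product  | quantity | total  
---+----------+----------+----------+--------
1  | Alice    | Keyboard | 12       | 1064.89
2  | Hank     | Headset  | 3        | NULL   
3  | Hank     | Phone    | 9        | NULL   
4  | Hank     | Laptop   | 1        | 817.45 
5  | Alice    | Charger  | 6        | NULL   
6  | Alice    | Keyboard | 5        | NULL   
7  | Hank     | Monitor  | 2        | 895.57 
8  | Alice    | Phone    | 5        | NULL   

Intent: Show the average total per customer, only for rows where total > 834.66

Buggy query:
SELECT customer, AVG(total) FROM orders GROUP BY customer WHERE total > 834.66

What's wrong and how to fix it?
Bug: WHERE cannot follow GROUP BY

Fix: Place WHERE between FROM and GROUP BY

Corrected query:
SELECT customer, AVG(total) FROM orders WHERE total > 834.66 GROUP BY customer

Result:
customer | AVG(total)
---------+-----------
Alice    | 1064.89   
Hank     | 895.57    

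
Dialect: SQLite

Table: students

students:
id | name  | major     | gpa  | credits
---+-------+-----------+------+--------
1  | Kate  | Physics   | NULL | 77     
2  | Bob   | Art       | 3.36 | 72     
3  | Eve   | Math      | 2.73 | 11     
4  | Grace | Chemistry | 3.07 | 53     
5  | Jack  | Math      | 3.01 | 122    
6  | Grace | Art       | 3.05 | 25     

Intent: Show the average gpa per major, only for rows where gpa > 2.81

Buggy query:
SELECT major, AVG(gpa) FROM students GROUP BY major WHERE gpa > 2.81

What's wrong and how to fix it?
Bug: WHERE cannot follow GROUP BY

Fix: Place WHERE between FROM and GROUP BY

Corrected query:
SELECT major, AVG(gpa) FROM students WHERE gpa > 2.81 GROUP BY major

Result:
major     | AVG(gpa)
----------+---------
Art       | 3.205   
Chemistry | 3.07    
Math      | 3.01    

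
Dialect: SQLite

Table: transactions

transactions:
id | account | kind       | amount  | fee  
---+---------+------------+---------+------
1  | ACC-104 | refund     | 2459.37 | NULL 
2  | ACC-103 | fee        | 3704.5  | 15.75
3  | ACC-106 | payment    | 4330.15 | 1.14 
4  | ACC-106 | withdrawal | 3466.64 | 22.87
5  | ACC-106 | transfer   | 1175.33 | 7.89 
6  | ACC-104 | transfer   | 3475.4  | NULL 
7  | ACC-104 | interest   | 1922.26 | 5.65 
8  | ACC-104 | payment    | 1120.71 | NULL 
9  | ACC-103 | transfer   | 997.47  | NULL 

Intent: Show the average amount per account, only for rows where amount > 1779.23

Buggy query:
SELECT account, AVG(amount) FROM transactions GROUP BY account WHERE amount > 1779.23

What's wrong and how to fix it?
Bug: WHERE cannot follow GROUP BY

Fix: Place WHERE between FROM and GROUP BY

Corrected query:
SELECT account, AVG(amount) FROM transactions WHERE amount > 1779.23 GROUP BY account

Result:
account | AVG(amount)
--------+------------
ACC-103 | 3704.5     
ACC-104 | 2619.01    
ACC-106 | 3898.395   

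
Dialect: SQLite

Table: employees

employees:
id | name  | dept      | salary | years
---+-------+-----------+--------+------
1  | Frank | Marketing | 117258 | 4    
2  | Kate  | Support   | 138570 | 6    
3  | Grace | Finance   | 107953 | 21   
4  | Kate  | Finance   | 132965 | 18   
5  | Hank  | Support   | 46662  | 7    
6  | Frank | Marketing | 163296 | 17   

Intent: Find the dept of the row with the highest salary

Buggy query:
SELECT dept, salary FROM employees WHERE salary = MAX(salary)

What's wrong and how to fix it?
Bug: WHERE is evaluated per row; an aggregate over the whole table isn't defined there

Fix: Wrap MAX in a scalar subquery so WHERE compares against a single value

Corrected query:
SELECT dept, salary FROM employees WHERE salary = (SELECT MAX(salary) FROM employees)

Result:
dept      | salary
----------+-------
Marketing | 163296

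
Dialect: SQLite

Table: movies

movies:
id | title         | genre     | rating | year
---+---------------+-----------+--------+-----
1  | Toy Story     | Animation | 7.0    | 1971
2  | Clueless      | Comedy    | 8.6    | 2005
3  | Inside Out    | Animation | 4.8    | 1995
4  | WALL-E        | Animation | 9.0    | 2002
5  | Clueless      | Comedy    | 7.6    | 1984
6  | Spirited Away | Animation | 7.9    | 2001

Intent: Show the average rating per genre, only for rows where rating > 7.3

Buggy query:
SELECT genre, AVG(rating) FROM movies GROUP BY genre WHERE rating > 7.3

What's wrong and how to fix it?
Bug: Row-level WHERE must come before GROUP BY in the clause order

Fix: Move the WHERE clause before GROUP BY

Corrected query:
SELECT genre, AVG(rating) FROM movies WHERE rating > 7.3 GROUP BY genre

Result:
genre     | AVG(rating)
----------+------------
Animation | 8.45       
Comedy    | 8.1        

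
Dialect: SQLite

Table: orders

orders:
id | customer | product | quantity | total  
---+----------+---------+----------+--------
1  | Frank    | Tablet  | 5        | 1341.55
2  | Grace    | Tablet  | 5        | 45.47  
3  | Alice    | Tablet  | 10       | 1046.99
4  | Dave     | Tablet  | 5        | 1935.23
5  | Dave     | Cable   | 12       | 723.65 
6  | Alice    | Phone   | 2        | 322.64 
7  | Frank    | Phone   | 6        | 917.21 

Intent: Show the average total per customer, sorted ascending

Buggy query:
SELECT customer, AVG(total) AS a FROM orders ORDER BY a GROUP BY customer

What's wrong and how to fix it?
Bug: ORDER BY appears before GROUP BY; SQL clause order requires GROUP BY first

Fix: Move ORDER BY to the end, after GROUP BY

Corrected query:
SELECT customer, AVG(total) AS a FROM orders GROUP BY customer ORDER BY a

Result:
customer | a      
---------+--------
Grace    | 45.47  
Alice    | 684.815
Frank    | 1129.38
Dave     | 1329.44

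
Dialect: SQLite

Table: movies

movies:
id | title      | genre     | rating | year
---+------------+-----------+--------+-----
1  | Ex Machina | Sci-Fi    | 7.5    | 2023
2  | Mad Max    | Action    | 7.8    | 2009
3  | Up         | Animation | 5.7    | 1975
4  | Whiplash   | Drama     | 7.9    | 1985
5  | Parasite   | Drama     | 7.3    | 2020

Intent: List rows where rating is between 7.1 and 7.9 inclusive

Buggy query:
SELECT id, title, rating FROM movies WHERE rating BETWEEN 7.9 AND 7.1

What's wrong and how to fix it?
Bug: BETWEEN expects the lower bound first; with 7.9 AND 7.1 the range is empty

Fix: Write BETWEEN 7.1 AND 7.9

Corrected query:
SELECT id, title, rating FROM movies WHERE rating BETWEEN 7.1 AND 7.9

Result:
id | title      | rating
---+------------+-------
1  | Ex Machina | 7.5   
2  | Mad Max    | 7.8   
4  | Whiplash   | 7.9   
5  | Parasite   | 7.3   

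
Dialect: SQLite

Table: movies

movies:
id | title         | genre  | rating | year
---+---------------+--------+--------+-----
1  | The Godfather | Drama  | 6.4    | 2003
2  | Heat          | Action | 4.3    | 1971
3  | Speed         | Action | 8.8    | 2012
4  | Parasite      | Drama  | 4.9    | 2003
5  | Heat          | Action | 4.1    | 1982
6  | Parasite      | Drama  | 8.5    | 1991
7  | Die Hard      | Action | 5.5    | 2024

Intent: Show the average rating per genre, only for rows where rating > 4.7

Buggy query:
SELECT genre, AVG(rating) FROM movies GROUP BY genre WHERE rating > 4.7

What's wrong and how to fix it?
Bug: WHERE cannot follow GROUP BY

Fix: Move the WHERE clause before GROUP BY

Corrected query:
SELECT genre, AVG(rating) FROM movies WHERE rating > 4.7 GROUP BY genre

Result:
genre  | AVG(rating)
-------+------------
Action | 7.15       
Drama  | 6.6        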